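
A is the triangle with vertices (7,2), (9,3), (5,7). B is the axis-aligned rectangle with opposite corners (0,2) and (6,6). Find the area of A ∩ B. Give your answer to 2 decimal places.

The intersection is the polygon with vertices (5.4,6), (6,6), (6,4.5).
By the shoelace formula its area is 0.45.

0.45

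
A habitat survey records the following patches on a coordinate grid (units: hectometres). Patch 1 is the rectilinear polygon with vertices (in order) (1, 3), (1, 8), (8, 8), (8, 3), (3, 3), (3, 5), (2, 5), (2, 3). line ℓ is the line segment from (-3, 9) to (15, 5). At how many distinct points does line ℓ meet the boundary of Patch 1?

The segment meets the boundary at (8,6.556), (1.5,8).

2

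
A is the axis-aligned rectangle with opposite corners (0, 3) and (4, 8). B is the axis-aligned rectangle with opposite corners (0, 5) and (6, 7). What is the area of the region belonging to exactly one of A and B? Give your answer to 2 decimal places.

|A∩B|: x∈[0,4], y∈[5,7] → 4·2 = 8.
|A △ B| = |A| + |B| − 2·|A∩B| = 20 + 12 − 16 = 16.00.

16.00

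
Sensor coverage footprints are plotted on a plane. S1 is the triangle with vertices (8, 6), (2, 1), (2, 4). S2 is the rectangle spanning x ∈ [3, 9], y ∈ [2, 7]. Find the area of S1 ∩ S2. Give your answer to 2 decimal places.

6.23

The intersection is the polygon with vertices (3.2,2), (3,2), (3,4.333), (8,6).
By the shoelace formula its area is 6.23.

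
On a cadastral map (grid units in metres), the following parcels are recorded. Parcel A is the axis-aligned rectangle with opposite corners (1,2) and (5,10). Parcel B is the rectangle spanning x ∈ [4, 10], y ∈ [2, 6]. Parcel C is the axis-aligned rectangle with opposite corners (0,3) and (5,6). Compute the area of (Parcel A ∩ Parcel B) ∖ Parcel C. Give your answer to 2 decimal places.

|Parcel A ∩ Parcel B| = 4.
|(Parcel A ∩ Parcel B) ∩ Parcel C| = 3.
|(Parcel A ∩ Parcel B) ∖ Parcel C| = 4 − 3 = 1.00.

1.00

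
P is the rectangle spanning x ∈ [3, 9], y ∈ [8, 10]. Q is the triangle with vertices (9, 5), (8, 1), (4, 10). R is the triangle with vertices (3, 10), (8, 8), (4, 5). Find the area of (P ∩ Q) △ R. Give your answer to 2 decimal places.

|P ∩ Q| = 1.1111.
|(P ∩ Q) ∩ R| = 1.021.
|(P ∩ Q) △ R| = 1.1111 + 11.5 − 2.042 = 10.57.

10.57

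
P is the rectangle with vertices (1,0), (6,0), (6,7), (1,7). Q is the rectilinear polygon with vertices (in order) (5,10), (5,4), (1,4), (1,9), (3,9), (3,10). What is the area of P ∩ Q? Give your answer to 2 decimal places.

The intersection is the polygon with vertices (5,7), (5,4), (1,4), (1,7).
By the shoelace formula its area is 12.00.

12.00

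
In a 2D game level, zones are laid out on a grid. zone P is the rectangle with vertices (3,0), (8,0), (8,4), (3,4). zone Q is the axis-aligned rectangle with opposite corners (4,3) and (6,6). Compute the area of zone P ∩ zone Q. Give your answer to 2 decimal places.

2.00

|zone P∩zone Q|: x∈[4,6], y∈[3,4] → 2·1 = 2.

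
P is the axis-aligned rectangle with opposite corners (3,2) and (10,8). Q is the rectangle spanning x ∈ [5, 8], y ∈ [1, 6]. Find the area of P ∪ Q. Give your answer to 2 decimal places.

By inclusion–exclusion:
Individual areas: |P| = 42, |Q| = 15.
|P∩Q|: x∈[5,8], y∈[2,6] → 3·4 = 12.
|P ∪ Q| = 57 − 12 = 45.00.

45.00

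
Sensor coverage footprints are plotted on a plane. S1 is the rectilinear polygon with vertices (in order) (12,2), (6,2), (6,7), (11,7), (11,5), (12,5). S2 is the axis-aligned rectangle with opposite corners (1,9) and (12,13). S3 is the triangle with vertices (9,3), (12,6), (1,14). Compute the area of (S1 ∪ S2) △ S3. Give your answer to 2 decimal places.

|S1 ∪ S2| = 72.
|(S1 ∪ S2) ∩ S3| = 19.5398.
|(S1 ∪ S2) △ S3| = 72 + 28.5 − 39.0795 = 61.42.

61.42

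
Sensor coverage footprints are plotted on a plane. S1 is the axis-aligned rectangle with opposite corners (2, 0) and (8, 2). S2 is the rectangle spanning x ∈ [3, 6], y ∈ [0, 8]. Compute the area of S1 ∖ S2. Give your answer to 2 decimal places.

|S1∩S2|: x∈[3,6], y∈[0,2] → 3·2 = 6.
|S1| = 12.
|S1 ∖ S2| = |S1| − |S1∩S2| = 12 − 6 = 6.00.

6.00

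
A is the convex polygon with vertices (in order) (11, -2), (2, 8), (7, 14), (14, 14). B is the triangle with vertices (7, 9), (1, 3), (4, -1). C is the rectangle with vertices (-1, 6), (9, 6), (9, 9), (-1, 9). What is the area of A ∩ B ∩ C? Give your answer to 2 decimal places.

3.15

The intersection is the polygon with vertices (7,9), (6.1,6), (4,6).
By the shoelace formula its area is 3.15.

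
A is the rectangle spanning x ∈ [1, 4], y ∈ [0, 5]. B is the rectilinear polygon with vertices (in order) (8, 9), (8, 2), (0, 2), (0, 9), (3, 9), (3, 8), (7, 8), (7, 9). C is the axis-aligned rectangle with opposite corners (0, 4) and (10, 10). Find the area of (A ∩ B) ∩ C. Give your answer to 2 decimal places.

The region (A ∩ B) ∩ C is the polygon with vertices (4,5), (4,4), (1,4), (1,5).
By the shoelace formula its area is 3.00.

3.00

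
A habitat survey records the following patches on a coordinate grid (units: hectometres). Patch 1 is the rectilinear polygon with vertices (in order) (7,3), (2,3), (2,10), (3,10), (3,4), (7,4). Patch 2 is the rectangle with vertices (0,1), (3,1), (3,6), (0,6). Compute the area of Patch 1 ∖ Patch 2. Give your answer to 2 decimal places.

|Patch 1| = 11, |Patch 1∩Patch 2| = 3.
|Patch 1 ∖ Patch 2| = |Patch 1| − |Patch 1∩Patch 2| = 11 − 3 = 8.00.

8.00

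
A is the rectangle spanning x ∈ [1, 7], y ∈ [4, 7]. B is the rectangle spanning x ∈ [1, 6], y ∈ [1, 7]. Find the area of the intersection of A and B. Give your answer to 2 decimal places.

|A∩B|: x∈[1,6], y∈[4,7] → 5·3 = 15.

15.00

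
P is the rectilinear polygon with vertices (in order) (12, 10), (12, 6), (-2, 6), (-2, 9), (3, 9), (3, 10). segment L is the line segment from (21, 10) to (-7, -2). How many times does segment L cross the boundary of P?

2

The segment meets the boundary at (11.667,6), (12,6.143).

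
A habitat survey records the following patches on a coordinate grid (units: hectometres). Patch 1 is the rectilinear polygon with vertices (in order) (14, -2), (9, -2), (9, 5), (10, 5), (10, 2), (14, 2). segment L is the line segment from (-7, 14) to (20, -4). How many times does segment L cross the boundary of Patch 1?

4

The segment meets the boundary at (11,2), (10,2.667), (14,0), (9,3.333).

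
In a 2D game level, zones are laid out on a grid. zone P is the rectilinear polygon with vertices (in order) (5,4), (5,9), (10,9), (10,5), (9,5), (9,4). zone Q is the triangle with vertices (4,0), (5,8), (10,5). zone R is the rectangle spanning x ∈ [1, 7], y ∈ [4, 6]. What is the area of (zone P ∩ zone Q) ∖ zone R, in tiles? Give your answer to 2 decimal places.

7.48

|zone P ∩ zone Q| = 11.4833.
|(zone P ∩ zone Q) ∩ zone R| = 4.
|(zone P ∩ zone Q) ∖ zone R| = 11.4833 − 4 = 7.48.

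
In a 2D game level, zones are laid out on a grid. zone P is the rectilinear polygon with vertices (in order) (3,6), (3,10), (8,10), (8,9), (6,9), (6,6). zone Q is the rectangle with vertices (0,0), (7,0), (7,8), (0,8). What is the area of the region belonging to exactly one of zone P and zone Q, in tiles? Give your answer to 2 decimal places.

58.00

|zone P| = 14, |zone Q| = 56, |zone P∩zone Q| = 6.
|zone P △ zone Q| = |zone P| + |zone Q| − 2·|zone P∩zone Q| = 14 + 56 − 12 = 58.00.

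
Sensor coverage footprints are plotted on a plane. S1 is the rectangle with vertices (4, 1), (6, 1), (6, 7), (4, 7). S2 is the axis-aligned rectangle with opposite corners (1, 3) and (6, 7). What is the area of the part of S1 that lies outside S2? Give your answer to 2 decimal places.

|S1∩S2|: x∈[4,6], y∈[3,7] → 2·4 = 8.
|S1| = 12.
|S1 ∖ S2| = |S1| − |S1∩S2| = 12 − 8 = 4.00.

4.00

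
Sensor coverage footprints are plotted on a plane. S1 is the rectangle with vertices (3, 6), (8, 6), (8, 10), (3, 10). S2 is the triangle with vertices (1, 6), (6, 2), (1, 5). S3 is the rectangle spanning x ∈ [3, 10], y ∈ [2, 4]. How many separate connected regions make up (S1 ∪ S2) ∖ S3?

(S1 ∪ S2) ∖ S3 splits into 2 disjoint pieces (area 20, area 1.7).

2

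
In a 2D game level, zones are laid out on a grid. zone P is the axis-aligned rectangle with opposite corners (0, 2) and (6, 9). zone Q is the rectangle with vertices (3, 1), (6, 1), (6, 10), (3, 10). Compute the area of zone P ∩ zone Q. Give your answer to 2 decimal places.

21.00

|zone P∩zone Q|: x∈[3,6], y∈[2,9] → 3·7 = 21.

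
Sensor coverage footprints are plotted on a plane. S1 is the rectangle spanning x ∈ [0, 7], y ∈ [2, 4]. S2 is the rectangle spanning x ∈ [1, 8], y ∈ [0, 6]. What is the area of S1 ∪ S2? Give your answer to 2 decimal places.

By inclusion–exclusion:
Individual areas: |S1| = 14, |S2| = 42.
|S1∩S2|: x∈[1,7], y∈[2,4] → 6·2 = 12.
|S1 ∪ S2| = 56 − 12 = 44.00.

44.00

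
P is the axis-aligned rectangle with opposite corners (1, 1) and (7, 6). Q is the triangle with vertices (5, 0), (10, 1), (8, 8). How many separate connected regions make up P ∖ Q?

P ∖ Q is a single connected region.

1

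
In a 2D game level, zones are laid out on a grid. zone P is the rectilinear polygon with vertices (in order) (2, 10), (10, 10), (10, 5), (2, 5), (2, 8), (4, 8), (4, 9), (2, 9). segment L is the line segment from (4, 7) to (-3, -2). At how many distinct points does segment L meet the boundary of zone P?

The segment meets the boundary at (2.444,5).

1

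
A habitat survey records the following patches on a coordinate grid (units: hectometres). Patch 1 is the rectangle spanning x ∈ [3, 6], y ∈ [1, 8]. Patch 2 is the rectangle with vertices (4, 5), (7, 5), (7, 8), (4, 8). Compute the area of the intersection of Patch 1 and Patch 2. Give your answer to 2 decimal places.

6.00

|Patch 1∩Patch 2|: x∈[4,6], y∈[5,8] → 2·3 = 6.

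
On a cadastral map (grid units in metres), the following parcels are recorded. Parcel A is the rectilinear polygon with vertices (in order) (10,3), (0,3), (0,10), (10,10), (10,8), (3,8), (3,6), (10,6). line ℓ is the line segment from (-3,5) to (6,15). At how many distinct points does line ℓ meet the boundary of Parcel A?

The segment meets the boundary at (1.5,10), (0,8.333).

2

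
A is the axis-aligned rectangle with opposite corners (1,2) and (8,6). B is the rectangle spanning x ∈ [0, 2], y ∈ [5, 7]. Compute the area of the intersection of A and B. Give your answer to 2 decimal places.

|A∩B|: x∈[1,2], y∈[5,6] → 1·1 = 1.

1.00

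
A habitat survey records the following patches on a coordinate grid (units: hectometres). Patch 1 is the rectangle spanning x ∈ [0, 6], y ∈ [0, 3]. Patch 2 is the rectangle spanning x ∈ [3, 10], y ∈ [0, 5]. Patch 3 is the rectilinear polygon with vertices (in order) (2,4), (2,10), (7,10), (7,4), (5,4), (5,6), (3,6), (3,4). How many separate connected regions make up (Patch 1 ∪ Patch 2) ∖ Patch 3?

(Patch 1 ∪ Patch 2) ∖ Patch 3 is a single connected region.

1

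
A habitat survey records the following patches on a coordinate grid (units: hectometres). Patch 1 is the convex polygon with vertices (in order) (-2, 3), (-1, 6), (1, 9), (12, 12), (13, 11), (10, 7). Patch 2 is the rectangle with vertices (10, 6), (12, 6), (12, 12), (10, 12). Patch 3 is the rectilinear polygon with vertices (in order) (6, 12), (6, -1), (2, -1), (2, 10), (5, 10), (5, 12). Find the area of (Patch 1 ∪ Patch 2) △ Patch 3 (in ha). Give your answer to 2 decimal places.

|Patch 1 ∪ Patch 2| = 64.7121.
|(Patch 1 ∪ Patch 2) ∩ Patch 3| = 19.2576.
|(Patch 1 ∪ Patch 2) △ Patch 3| = 64.7121 + 46 − 38.5152 = 72.20.

72.20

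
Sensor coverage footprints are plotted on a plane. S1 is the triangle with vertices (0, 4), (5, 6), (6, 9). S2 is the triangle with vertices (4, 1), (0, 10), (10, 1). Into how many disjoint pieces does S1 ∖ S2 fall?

S1 ∖ S2 splits into 2 disjoint pieces (area 0.9546, area 3.0385).

2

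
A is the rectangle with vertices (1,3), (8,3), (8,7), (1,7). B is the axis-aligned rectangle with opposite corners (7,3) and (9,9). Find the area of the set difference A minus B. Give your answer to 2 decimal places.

|A∩B|: x∈[7,8], y∈[3,7] → 1·4 = 4.
|A| = 28.
|A ∖ B| = |A| − |A∩B| = 28 − 4 = 24.00.

24.00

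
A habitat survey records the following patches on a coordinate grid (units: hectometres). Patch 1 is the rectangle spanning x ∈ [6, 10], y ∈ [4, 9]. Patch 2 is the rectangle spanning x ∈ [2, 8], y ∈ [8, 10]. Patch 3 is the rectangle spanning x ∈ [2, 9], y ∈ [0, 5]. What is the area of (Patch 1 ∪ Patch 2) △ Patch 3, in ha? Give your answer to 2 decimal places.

59.00

|Patch 1 ∪ Patch 2| = 30.
|(Patch 1 ∪ Patch 2) ∩ Patch 3| = 3.
|(Patch 1 ∪ Patch 2) △ Patch 3| = 30 + 35 − 6 = 59.00.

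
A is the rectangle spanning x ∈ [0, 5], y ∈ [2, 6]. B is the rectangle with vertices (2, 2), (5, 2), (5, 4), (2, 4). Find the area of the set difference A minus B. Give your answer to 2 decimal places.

14.00

|A∩B|: x∈[2,5], y∈[2,4] → 3·2 = 6.
|A| = 20.
|A ∖ B| = |A| − |A∩B| = 20 − 6 = 14.00.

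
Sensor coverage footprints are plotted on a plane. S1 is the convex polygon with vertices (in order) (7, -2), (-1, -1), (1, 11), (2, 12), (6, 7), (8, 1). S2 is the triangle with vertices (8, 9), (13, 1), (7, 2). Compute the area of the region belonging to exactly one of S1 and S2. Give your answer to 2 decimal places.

100.49

|S1| = 80, |S2| = 21.5, |S1∩S2| = 0.5059.
|S1 △ S2| = |S1| + |S2| − 2·|S1∩S2| = 80 + 21.5 − 1.0118 = 100.49.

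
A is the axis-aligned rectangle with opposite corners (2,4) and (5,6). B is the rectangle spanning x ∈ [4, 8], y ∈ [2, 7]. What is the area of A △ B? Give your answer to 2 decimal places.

|A∩B|: x∈[4,5], y∈[4,6] → 1·2 = 2.
|A △ B| = |A| + |B| − 2·|A∩B| = 6 + 20 − 4 = 22.00.

22.00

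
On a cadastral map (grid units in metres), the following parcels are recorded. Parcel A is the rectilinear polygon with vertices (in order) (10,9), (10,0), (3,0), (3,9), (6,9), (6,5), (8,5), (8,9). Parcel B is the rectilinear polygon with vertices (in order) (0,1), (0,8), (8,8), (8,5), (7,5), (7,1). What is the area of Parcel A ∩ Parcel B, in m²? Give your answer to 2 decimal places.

25.00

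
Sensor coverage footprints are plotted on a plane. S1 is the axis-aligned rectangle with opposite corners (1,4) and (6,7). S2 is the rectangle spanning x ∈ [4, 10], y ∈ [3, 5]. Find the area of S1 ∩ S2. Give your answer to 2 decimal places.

2.00

|S1∩S2|: x∈[4,6], y∈[4,5] → 2·1 = 2.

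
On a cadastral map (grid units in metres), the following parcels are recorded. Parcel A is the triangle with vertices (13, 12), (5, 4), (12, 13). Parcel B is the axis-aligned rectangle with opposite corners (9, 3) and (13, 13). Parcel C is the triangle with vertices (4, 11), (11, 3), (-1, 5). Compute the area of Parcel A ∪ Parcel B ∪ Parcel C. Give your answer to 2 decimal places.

By inclusion–exclusion:
Individual areas: |Parcel A| = 8, |Parcel B| = 40, |Parcel C| = 41.
|Parcel A∩Parcel B| = 5.7143.
|Parcel A∩Parcel C| = 0.9417.
|Parcel B∩Parcel C| = 1.9524.
|Parcel A∩Parcel B∩Parcel C| = 0.
|Parcel A ∪ Parcel B ∪ Parcel C| = 89 − 8.6084 + 0 = 80.39.

80.39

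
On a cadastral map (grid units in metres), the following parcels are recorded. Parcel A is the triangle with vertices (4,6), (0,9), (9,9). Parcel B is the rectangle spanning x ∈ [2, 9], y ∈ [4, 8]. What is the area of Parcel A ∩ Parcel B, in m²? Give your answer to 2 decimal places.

The intersection is the polygon with vertices (2,7.5), (2,8), (7.333,8), (4,6).
By the shoelace formula its area is 5.83.

5.83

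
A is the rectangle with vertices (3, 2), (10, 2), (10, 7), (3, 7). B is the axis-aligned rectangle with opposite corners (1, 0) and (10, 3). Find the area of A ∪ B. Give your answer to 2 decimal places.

55.00

By inclusion–exclusion:
Individual areas: |A| = 35, |B| = 27.
|A∩B|: x∈[3,10], y∈[2,3] → 7·1 = 7.
|A ∪ B| = 62 − 7 = 55.00.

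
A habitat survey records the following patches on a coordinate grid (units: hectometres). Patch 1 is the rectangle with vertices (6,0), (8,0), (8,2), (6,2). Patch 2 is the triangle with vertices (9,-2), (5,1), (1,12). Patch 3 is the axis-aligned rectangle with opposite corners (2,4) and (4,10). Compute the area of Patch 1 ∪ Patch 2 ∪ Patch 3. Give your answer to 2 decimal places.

By inclusion–exclusion:
Individual areas: |Patch 1| = 4, |Patch 2| = 16, |Patch 3| = 12.
|Patch 1∩Patch 2| = 2.5298.
|Patch 1∩Patch 3| = 0 (no overlap).
|Patch 2∩Patch 3| = 3.9708.
|Patch 1∩Patch 2∩Patch 3| = 0.
|Patch 1 ∪ Patch 2 ∪ Patch 3| = 32 − 6.5005 + 0 = 25.50.

25.50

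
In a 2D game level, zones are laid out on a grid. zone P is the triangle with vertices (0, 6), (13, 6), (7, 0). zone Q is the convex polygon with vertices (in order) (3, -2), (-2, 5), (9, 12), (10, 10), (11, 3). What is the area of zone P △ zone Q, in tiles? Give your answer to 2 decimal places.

|zone P| = 39, |zone Q| = 99.5, |zone P∩zone Q| = 36.002.
|zone P △ zone Q| = |zone P| + |zone Q| − 2·|zone P∩zone Q| = 39 + 99.5 − 72.0039 = 66.50.

66.50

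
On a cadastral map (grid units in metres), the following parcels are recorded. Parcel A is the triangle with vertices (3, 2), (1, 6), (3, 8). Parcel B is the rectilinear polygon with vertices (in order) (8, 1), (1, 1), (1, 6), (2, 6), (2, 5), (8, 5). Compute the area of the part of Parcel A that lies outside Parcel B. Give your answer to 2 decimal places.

3.00

|Parcel A| = 6, |Parcel A∩Parcel B| = 3.
|Parcel A ∖ Parcel B| = |Parcel A| − |Parcel A∩Parcel B| = 6 − 3 = 3.00.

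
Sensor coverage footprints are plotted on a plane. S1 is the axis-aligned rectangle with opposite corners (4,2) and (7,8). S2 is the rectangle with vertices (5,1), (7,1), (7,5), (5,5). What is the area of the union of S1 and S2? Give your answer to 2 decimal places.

20.00

By inclusion–exclusion:
Individual areas: |S1| = 18, |S2| = 8.
|S1∩S2|: x∈[5,7], y∈[2,5] → 2·3 = 6.
|S1 ∪ S2| = 26 − 6 = 20.00.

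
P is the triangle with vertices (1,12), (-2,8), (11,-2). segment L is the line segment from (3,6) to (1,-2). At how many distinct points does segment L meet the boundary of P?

1

The segment meets the boundary at (2.613,4.452).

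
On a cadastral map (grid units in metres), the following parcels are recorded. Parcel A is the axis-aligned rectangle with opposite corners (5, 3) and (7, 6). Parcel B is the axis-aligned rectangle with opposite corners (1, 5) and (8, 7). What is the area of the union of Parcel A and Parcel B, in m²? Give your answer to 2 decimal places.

18.00

By inclusion–exclusion:
Individual areas: |Parcel A| = 6, |Parcel B| = 14.
|Parcel A∩Parcel B|: x∈[5,7], y∈[5,6] → 2·1 = 2.
|Parcel A ∪ Parcel B| = 20 − 2 = 18.00.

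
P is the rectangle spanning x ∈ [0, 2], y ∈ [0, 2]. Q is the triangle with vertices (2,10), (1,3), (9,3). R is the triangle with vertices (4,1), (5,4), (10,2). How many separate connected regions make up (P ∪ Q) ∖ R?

(P ∪ Q) ∖ R splits into 2 disjoint pieces (area 4, area 26.5833).

2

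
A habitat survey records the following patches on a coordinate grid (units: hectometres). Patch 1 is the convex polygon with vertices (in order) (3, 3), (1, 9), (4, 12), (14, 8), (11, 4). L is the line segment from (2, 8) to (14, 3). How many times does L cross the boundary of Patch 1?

The segment meets the boundary at (11.143,4.19).

1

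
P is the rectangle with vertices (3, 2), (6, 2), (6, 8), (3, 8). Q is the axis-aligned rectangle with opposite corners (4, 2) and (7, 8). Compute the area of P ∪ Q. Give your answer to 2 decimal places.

24.00

By inclusion–exclusion:
Individual areas: |P| = 18, |Q| = 18.
|P∩Q|: x∈[4,6], y∈[2,8] → 2·6 = 12.
|P ∪ Q| = 36 − 12 = 24.00.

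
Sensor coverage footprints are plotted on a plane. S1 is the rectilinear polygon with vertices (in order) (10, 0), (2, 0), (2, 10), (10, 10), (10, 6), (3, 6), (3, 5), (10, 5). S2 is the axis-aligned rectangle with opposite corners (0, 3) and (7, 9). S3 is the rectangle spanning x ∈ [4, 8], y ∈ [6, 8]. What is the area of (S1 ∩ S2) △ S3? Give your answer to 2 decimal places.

22.00

|S1 ∩ S2| = 26.
|(S1 ∩ S2) ∩ S3| = 6.
|(S1 ∩ S2) △ S3| = 26 + 8 − 12 = 22.00.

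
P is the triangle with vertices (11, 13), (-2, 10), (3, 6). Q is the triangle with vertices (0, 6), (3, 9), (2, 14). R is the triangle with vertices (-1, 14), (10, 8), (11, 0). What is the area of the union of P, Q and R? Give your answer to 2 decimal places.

By inclusion–exclusion:
Individual areas: |P| = 33.5, |Q| = 9, |R| = 41.
|P∩Q| = 5.8391.
|P∩R| = 10.0961.
|Q∩R| = 2.1882.
|P∩Q∩R| = 0.7569.
|P ∪ Q ∪ R| = 83.5 − 18.1234 + 0.7569 = 66.13.

66.13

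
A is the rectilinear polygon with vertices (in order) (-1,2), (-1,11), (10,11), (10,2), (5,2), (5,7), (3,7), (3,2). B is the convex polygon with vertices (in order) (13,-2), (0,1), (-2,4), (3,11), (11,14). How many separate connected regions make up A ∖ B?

A ∖ B splits into 2 disjoint pieces (area 0.0833, area 11.2).

2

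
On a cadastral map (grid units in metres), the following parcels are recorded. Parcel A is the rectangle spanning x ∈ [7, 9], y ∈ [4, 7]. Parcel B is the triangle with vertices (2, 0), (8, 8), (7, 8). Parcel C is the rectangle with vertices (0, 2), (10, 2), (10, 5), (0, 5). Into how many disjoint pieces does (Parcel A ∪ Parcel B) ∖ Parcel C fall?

(Parcel A ∪ Parcel B) ∖ Parcel C splits into 2 disjoint pieces (area 6.3958, area 0.25).

2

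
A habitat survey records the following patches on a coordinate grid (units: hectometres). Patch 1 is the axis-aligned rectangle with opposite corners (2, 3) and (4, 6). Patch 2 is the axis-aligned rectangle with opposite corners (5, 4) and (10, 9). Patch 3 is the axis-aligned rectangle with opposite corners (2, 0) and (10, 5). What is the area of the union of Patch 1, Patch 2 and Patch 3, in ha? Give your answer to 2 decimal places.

By inclusion–exclusion:
Individual areas: |Patch 1| = 6, |Patch 2| = 25, |Patch 3| = 40.
|Patch 1∩Patch 2| = 0 (no overlap).
|Patch 1∩Patch 3|: x∈[2,4], y∈[3,5] → 2·2 = 4.
|Patch 2∩Patch 3|: x∈[5,10], y∈[4,5] → 5·1 = 5.
|Patch 1∩Patch 2∩Patch 3| = 0.
|Patch 1 ∪ Patch 2 ∪ Patch 3| = 71 − 9 + 0 = 62.00.

62.00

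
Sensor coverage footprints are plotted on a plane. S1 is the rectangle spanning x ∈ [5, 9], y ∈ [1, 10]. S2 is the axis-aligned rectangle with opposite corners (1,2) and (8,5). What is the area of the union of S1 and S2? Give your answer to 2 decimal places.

By inclusion–exclusion:
Individual areas: |S1| = 36, |S2| = 21.
|S1∩S2|: x∈[5,8], y∈[2,5] → 3·3 = 9.
|S1 ∪ S2| = 57 − 9 = 48.00.

48.00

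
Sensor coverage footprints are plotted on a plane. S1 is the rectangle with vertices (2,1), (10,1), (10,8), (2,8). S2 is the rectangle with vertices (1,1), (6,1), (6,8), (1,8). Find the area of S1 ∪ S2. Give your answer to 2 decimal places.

63.00

By inclusion–exclusion:
Individual areas: |S1| = 56, |S2| = 35.
|S1∩S2|: x∈[2,6], y∈[1,8] → 4·7 = 28.
|S1 ∪ S2| = 91 − 28 = 63.00.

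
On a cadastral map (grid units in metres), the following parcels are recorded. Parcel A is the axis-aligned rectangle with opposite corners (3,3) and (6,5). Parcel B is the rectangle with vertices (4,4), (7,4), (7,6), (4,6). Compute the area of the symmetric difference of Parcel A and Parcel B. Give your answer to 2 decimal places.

8.00

|Parcel A∩Parcel B|: x∈[4,6], y∈[4,5] → 2·1 = 2.
|Parcel A △ Parcel B| = |Parcel A| + |Parcel B| − 2·|Parcel A∩Parcel B| = 6 + 6 − 4 = 8.00.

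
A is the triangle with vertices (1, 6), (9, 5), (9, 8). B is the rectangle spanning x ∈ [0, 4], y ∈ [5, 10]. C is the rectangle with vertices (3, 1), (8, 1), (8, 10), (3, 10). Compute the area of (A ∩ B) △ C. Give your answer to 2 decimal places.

|A ∩ B| = 1.6875.
|(A ∩ B) ∩ C| = 0.9375.
|(A ∩ B) △ C| = 1.6875 + 45 − 1.875 = 44.81.

44.81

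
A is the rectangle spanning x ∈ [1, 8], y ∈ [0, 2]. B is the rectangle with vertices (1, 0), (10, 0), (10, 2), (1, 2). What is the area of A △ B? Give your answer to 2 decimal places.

4.00

|A∩B|: x∈[1,8], y∈[0,2] → 7·2 = 14.
|A △ B| = |A| + |B| − 2·|A∩B| = 14 + 18 − 28 = 4.00.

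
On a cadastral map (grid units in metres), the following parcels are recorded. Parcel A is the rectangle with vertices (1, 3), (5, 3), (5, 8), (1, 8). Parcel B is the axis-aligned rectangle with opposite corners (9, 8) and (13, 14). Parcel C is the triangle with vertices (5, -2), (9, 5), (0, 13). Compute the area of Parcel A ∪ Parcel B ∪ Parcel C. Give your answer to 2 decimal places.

79.00

By inclusion–exclusion:
Individual areas: |Parcel A| = 20, |Parcel B| = 24, |Parcel C| = 47.5.
|Parcel A∩Parcel B| = 0 (no overlap).
|Parcel A∩Parcel C| = 12.5.
|Parcel B∩Parcel C| = 0.
|Parcel A∩Parcel B∩Parcel C| = 0.
|Parcel A ∪ Parcel B ∪ Parcel C| = 91.5 − 12.5 + 0 = 79.00.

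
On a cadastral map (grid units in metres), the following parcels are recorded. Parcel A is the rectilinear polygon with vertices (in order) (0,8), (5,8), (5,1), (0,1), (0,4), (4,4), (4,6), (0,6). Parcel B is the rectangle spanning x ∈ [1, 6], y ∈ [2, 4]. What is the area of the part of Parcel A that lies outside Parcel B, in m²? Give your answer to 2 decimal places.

19.00

|Parcel A| = 27, |Parcel A∩Parcel B| = 8.
|Parcel A ∖ Parcel B| = |Parcel A| − |Parcel A∩Parcel B| = 27 − 8 = 19.00.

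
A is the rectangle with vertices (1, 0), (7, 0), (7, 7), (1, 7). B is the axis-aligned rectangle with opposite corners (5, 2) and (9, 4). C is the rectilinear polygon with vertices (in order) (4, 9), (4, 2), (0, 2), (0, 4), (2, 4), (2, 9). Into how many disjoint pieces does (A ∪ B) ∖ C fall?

2

(A ∪ B) ∖ C splits into 2 disjoint pieces (area 31, area 3).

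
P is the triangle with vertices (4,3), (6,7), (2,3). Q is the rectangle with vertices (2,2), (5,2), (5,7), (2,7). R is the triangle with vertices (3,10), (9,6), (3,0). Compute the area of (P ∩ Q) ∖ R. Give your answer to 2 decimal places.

|P ∩ Q| = 3.5.
|(P ∩ Q) ∩ R| = 3.
|(P ∩ Q) ∖ R| = 3.5 − 3 = 0.50.

0.50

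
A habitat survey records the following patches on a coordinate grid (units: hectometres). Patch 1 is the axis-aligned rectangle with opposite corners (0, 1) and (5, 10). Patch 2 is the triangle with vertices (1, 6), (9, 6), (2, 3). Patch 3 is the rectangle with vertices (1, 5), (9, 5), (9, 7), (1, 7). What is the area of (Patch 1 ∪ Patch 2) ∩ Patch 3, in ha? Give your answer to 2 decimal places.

The region (Patch 1 ∪ Patch 2) ∩ Patch 3 is the polygon with vertices (5,6), (9,6), (6.667,5), (1,5), (1,7), (5,7).
By the shoelace formula its area is 10.83.

10.83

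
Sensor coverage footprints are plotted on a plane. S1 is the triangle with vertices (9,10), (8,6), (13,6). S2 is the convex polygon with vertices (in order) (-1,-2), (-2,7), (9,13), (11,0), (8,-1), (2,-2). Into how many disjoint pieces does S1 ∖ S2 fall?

1

S1 ∖ S2 is a single connected region.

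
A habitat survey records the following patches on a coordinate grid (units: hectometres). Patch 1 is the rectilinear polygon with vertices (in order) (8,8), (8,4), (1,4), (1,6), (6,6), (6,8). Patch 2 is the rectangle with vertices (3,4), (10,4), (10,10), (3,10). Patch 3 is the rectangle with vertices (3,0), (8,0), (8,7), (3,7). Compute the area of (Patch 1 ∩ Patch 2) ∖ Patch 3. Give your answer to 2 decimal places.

2.00

|Patch 1 ∩ Patch 2| = 14.
|(Patch 1 ∩ Patch 2) ∩ Patch 3| = 12.
|(Patch 1 ∩ Patch 2) ∖ Patch 3| = 14 − 12 = 2.00.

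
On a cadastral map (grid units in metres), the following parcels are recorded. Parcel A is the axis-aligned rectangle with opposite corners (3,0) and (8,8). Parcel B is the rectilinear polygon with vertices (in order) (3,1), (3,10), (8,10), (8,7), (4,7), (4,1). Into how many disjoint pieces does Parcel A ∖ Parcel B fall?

1

Parcel A ∖ Parcel B is a single connected region.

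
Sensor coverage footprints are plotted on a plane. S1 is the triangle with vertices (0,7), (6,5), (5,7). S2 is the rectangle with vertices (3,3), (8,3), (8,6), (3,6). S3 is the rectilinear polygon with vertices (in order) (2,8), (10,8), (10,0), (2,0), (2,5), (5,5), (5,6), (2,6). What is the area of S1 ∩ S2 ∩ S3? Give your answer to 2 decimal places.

0.58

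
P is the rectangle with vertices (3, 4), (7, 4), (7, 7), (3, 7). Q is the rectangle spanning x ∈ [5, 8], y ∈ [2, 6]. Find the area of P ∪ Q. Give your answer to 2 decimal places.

20.00

By inclusion–exclusion:
Individual areas: |P| = 12, |Q| = 12.
|P∩Q|: x∈[5,7], y∈[4,6] → 2·2 = 4.
|P ∪ Q| = 24 − 4 = 20.00.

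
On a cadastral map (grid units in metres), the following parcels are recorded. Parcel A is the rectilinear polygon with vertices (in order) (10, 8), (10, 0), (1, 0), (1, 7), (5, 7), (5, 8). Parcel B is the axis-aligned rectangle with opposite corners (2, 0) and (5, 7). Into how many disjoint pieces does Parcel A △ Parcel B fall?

2

Parcel A △ Parcel B splits into 2 disjoint pieces (area 40, area 7).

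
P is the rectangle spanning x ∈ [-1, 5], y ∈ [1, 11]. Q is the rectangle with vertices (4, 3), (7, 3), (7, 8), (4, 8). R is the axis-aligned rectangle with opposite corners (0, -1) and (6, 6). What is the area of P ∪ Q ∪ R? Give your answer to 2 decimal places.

By inclusion–exclusion:
Individual areas: |P| = 60, |Q| = 15, |R| = 42.
|P∩Q|: x∈[4,5], y∈[3,8] → 1·5 = 5.
|P∩R|: x∈[0,5], y∈[1,6] → 5·5 = 25.
|Q∩R|: x∈[4,6], y∈[3,6] → 2·3 = 6.
|P∩Q∩R| = 3.
|P ∪ Q ∪ R| = 117 − 36 + 3 = 84.00.

84.00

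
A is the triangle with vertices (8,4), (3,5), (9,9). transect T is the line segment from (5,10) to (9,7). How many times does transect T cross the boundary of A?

The segment meets the boundary at (8.652,7.261), (7.588,8.059).

2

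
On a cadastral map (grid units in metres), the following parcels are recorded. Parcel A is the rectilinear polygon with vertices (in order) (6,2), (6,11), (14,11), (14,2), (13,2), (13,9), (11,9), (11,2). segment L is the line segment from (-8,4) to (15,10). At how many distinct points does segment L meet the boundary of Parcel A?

The segment meets the boundary at (14,9.739), (11.167,9), (11,8.957), (6,7.652).

4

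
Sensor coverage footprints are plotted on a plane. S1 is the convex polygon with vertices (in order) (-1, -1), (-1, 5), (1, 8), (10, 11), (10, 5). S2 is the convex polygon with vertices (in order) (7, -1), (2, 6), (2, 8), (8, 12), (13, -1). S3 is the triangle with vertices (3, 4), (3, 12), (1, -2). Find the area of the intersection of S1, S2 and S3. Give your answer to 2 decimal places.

The intersection is the polygon with vertices (2.119,5.833), (2.474,8.316), (3,8.667), (3,4.6).
By the shoelace formula its area is 2.38.

2.38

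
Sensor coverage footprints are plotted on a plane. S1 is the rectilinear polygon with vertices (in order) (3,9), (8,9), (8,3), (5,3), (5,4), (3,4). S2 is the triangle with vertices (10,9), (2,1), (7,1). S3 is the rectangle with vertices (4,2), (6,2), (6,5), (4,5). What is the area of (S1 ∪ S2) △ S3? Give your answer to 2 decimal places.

|S1 ∪ S2| = 40.5833.
|(S1 ∪ S2) ∩ S3| = 5.5.
|(S1 ∪ S2) △ S3| = 40.5833 + 6 − 11 = 35.58.

35.58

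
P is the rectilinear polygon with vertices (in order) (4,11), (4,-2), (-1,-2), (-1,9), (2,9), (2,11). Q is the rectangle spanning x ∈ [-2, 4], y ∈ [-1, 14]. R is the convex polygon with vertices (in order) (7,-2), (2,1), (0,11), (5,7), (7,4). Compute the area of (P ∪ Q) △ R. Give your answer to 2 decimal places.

91.90

|P ∪ Q| = 95.
|(P ∪ Q) ∩ R| = 24.8.
|(P ∪ Q) △ R| = 95 + 46.5 − 49.6 = 91.90.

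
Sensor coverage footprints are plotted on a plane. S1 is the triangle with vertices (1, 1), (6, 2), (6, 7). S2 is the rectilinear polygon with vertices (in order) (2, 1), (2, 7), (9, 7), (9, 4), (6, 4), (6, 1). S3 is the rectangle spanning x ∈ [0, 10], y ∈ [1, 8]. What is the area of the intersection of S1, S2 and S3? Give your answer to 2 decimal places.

12.00

The intersection is the polygon with vertices (2,2.2), (6,7), (6,4), (6,2), (2,1.2).
By the shoelace formula its area is 12.00.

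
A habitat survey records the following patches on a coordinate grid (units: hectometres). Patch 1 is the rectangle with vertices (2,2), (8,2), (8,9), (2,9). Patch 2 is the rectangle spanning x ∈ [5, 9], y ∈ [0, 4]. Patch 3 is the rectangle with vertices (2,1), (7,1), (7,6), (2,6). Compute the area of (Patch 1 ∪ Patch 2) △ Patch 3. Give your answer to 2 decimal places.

33.00

|Patch 1 ∪ Patch 2| = 52.
|(Patch 1 ∪ Patch 2) ∩ Patch 3| = 22.
|(Patch 1 ∪ Patch 2) △ Patch 3| = 52 + 25 − 44 = 33.00.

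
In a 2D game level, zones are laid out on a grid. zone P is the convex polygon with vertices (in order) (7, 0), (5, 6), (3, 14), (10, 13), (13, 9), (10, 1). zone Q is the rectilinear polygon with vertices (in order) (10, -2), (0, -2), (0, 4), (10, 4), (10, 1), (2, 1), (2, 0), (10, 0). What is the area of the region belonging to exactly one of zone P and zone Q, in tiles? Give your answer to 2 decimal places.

114.00

|zone P| = 85, |zone Q| = 52, |zone P∩zone Q| = 11.5.
|zone P △ zone Q| = |zone P| + |zone Q| − 2·|zone P∩zone Q| = 85 + 52 − 23 = 114.00.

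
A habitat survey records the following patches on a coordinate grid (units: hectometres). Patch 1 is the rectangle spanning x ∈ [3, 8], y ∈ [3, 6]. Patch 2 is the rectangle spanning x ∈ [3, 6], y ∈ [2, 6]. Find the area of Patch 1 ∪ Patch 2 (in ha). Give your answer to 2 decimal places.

18.00

By inclusion–exclusion:
Individual areas: |Patch 1| = 15, |Patch 2| = 12.
|Patch 1∩Patch 2|: x∈[3,6], y∈[3,6] → 3·3 = 9.
|Patch 1 ∪ Patch 2| = 27 − 9 = 18.00.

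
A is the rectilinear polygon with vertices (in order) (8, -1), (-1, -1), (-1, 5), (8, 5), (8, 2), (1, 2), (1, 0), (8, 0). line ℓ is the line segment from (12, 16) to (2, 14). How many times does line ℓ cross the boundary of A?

0

The segment lies entirely outside A and never meets its boundary.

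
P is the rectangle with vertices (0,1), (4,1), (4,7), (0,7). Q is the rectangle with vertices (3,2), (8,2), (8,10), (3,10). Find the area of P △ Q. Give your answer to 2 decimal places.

|P∩Q|: x∈[3,4], y∈[2,7] → 1·5 = 5.
|P △ Q| = |P| + |Q| − 2·|P∩Q| = 24 + 40 − 10 = 54.00.

54.00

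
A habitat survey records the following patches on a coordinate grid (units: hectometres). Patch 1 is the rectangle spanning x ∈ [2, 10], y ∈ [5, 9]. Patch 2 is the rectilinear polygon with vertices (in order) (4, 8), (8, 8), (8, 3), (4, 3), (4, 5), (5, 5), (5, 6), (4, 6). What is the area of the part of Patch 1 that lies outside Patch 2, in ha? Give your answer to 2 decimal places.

|Patch 1| = 32, |Patch 1∩Patch 2| = 11.
|Patch 1 ∖ Patch 2| = |Patch 1| − |Patch 1∩Patch 2| = 32 − 11 = 21.00.

21.00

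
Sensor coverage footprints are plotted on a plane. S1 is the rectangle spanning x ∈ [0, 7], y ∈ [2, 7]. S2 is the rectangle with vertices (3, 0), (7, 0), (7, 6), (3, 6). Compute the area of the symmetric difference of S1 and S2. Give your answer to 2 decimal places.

|S1∩S2|: x∈[3,7], y∈[2,6] → 4·4 = 16.
|S1 △ S2| = |S1| + |S2| − 2·|S1∩S2| = 35 + 24 − 32 = 27.00.

27.00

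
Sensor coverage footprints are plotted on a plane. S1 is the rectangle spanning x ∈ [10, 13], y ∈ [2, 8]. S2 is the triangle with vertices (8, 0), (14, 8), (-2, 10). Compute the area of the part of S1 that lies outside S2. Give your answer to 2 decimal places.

8.00

|S1| = 18, |S1∩S2| = 10.
|S1 ∖ S2| = |S1| − |S1∩S2| = 18 − 10 = 8.00.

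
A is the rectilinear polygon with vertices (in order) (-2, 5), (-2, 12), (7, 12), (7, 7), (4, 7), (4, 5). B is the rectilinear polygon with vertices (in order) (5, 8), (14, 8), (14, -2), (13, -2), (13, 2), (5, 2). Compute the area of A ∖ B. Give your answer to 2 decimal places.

55.00

|A| = 57, |A∩B| = 2.
|A ∖ B| = |A| − |A∩B| = 57 − 2 = 55.00.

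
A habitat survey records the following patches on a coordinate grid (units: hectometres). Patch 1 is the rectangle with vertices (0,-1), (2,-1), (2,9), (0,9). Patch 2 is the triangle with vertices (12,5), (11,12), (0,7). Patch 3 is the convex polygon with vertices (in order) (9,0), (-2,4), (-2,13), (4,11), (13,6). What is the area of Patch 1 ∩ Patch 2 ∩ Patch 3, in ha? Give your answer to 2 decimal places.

1.24

The intersection is the polygon with vertices (0,7), (2,7.909), (2,6.667).
By the shoelace formula its area is 1.24.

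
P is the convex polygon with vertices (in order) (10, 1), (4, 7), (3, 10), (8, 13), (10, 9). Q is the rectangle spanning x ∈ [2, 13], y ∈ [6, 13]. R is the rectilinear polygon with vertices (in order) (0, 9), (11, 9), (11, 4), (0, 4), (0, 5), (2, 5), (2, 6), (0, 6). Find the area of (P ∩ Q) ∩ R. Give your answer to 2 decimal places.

18.17

The region (P ∩ Q) ∩ R is the polygon with vertices (3.333,9), (10,9), (10,6), (5,6), (4,7).
By the shoelace formula its area is 18.17.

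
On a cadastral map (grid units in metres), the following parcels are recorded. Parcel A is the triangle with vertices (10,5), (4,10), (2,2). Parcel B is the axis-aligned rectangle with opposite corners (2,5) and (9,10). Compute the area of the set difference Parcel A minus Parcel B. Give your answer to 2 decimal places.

|Parcel A| = 29, |Parcel A∩Parcel B| = 17.7083.
|Parcel A ∖ Parcel B| = |Parcel A| − |Parcel A∩Parcel B| = 29 − 17.7083 = 11.29.

11.29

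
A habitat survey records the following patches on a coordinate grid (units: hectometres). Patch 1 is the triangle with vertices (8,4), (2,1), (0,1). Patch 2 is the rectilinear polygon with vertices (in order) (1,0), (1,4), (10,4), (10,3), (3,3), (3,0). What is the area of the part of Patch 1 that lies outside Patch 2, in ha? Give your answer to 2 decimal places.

|Patch 1| = 3, |Patch 1∩Patch 2| = 1.5833.
|Patch 1 ∖ Patch 2| = |Patch 1| − |Patch 1∩Patch 2| = 3 − 1.5833 = 1.42.

1.42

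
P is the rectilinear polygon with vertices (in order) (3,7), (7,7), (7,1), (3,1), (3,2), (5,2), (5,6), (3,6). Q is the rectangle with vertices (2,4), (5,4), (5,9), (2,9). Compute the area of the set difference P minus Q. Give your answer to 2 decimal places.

14.00

|P| = 16, |P∩Q| = 2.
|P ∖ Q| = |P| − |P∩Q| = 16 − 2 = 14.00.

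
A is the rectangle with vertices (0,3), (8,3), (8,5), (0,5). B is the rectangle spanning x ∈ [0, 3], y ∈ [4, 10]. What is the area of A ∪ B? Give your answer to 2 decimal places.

31.00

By inclusion–exclusion:
Individual areas: |A| = 16, |B| = 18.
|A∩B|: x∈[0,3], y∈[4,5] → 3·1 = 3.
|A ∪ B| = 34 − 3 = 31.00.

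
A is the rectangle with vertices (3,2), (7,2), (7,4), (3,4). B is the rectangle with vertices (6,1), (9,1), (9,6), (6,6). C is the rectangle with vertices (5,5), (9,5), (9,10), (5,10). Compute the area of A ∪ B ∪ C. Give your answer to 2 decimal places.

38.00

By inclusion–exclusion:
Individual areas: |A| = 8, |B| = 15, |C| = 20.
|A∩B|: x∈[6,7], y∈[2,4] → 1·2 = 2.
|A∩C| = 0 (no overlap).
|B∩C|: x∈[6,9], y∈[5,6] → 3·1 = 3.
|A∩B∩C| = 0.
|A ∪ B ∪ C| = 43 − 5 + 0 = 38.00.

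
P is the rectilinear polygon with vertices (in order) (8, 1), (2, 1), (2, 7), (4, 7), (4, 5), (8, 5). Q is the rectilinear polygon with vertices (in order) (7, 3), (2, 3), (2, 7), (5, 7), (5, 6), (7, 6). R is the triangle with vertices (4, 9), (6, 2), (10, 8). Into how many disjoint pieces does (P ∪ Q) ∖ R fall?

(P ∪ Q) ∖ R is a single connected region.

1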